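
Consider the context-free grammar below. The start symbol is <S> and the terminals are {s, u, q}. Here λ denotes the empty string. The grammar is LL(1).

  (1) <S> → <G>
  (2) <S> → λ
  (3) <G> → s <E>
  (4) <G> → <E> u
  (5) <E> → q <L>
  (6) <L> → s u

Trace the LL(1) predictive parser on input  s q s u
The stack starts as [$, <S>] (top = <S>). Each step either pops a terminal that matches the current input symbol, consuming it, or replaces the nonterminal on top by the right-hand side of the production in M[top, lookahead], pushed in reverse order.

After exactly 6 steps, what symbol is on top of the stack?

s

step 1: stack=$ <S>  input=s q s u $  — expand <S> → <G>
step 2: stack=$ <G>  input=s q s u $  — expand <G> → s <E>
step 3: stack=$ <E> s  input=s q s u $  — match s
step 4: stack=$ <E>  input=q s u $  — expand <E> → q <L>
step 5: stack=$ <L> q  input=q s u $  — match q
step 6: stack=$ <L>  input=s u $  — expand <L> → s u
Stack after step 6: $ u s (top = s).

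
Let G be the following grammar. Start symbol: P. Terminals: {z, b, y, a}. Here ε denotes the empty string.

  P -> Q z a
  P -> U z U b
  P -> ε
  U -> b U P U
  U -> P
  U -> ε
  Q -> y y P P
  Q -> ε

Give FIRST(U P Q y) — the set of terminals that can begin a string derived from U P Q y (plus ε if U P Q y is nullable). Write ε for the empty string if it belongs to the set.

{b, y, z}

FIRST(Q): from Q->y y P P we get {y}; from Q->ε we get {ε}. So FIRST(Q) = {ε, y}.
FIRST(P): from P->Q z a we get {y, z}; from P->U z U b we get {b, y, z}; from P->ε we get {ε}. So FIRST(P) = {ε, b, y, z}.
FIRST(U): from U->b U P U we get {b}; from U->P we get {ε, b, y, z}; from U->ε we get {ε}. So FIRST(U) = {ε, b, y, z}.
FIRST(U P Q y): take FIRST of each symbol in turn, carrying on past any symbol whose FIRST contains ε; result {b, y, z}.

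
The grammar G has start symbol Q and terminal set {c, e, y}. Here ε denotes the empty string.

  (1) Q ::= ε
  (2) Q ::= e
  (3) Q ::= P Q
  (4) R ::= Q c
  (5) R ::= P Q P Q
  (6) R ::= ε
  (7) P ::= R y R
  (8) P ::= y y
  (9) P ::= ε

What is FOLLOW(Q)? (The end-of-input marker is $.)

FIRST(Q) = {ε, c, e, y}  (via P Q)
FIRST(R) = {ε, c, e, y}  (via Q c, P Q P Q)
FIRST(P) = {ε, c, e, y}  (via R y R)
FOLLOW(Q) includes $ since Q is the start symbol.
FOLLOW(Q): in Q::=P Q, the suffix after Q is empty (adds nothing new); in R::=Q c, Q is followed by c with FIRST {c}; in R::=P Q P Q (occurrence 1), Q is followed by P Q with FIRST {ε, c, e, y}; in R::=P Q P Q (occurrence 1), the suffix after Q is nullable, so FOLLOW(Q) ⊇ FOLLOW(R) = {$, c, e, y}; in R::=P Q P Q (occurrence 2), the suffix after Q is empty, so FOLLOW(Q) ⊇ FOLLOW(R) = {$, c, e, y}. Thus FOLLOW(Q) = {$, c, e, y}.
FOLLOW(R): in P::=R y R (occurrence 1), R is followed by y R with FIRST {y}; in P::=R y R (occurrence 2), the suffix after R is empty, so FOLLOW(R) ⊇ FOLLOW(P) = {$, c, e, y}. Thus FOLLOW(R) = {$, c, e, y}.
FOLLOW(P): in Q::=P Q, P is followed by Q with FIRST {ε, c, e, y}; in Q::=P Q, the suffix after P is nullable, so FOLLOW(P) ⊇ FOLLOW(Q) = {$, c, e, y}; in R::=P Q P Q (occurrence 1), P is followed by Q P Q with FIRST {ε, c, e, y}; in R::=P Q P Q (occurrence 1), the suffix after P is nullable, so FOLLOW(P) ⊇ FOLLOW(R) = {$, c, e, y}; in R::=P Q P Q (occurrence 2), P is followed by Q with FIRST {ε, c, e, y}; in R::=P Q P Q (occurrence 2), the suffix after P is nullable, so FOLLOW(P) ⊇ FOLLOW(R) = {$, c, e, y}. Thus FOLLOW(P) = {$, c, e, y}.

{$, c, e, y}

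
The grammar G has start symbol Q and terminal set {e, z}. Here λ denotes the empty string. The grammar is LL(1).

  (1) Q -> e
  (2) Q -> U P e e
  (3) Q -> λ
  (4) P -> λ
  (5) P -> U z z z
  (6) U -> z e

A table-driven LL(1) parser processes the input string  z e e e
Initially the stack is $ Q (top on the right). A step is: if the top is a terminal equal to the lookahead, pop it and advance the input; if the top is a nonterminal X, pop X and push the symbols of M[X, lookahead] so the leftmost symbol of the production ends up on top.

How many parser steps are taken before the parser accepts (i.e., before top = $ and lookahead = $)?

7

     Stack        Input      Action
  1  $ Q          z e e e $  expand Q -> U P e e
  2  $ e e P U    z e e e $  expand U -> z e
  3  $ e e P e z  z e e e $  match z
  4  $ e e P e    e e e $    match e
  5  $ e e P      e e $      expand P -> λ
  6  $ e e        e e $      match e
  7  $ e          e $        match e
Accept reached after 7 steps.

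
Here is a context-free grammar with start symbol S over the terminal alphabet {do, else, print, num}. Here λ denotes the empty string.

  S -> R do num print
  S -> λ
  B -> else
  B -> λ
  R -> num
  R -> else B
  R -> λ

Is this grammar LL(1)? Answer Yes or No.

FIRST(S) = {λ, do, else, num}
FIRST(B) = {λ, else}
FIRST(R) = {λ, else, num}
FOLLOW(S) = {$}
FOLLOW(B) = {do}
FOLLOW(R) = {do}
Each cell of M receives at most one production.

Yes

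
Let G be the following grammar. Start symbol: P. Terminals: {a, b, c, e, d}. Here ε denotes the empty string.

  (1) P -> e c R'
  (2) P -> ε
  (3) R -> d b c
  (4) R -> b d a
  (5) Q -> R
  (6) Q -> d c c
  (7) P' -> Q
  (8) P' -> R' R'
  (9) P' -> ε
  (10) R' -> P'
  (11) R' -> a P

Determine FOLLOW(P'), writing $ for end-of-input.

{$, a, b, d}

FIRST(P): from P->e c R' we get {e}; from P->ε we get {ε}. So FIRST(P) = {ε, e}.
FIRST(R): from R->d b c we get {d}; from R->b d a we get {b}. So FIRST(R) = {b, d}.
FIRST(Q): from Q->R we get {b, d}; from Q->d c c we get {d}. So FIRST(Q) = {b, d}.
FIRST(P'): from P'->Q we get {b, d}; from P'->R' R' we get {ε, a, b, d}; from P'->ε we get {ε}. So FIRST(P') = {ε, a, b, d}.
FIRST(R'): from R'->P' we get {ε, a, b, d}; from R'->a P we get {a}. So FIRST(R') = {ε, a, b, d}.
FOLLOW(P) includes $ since P is the start symbol.
FOLLOW(P): in R'->a P, the suffix after P is empty, so FOLLOW(P) ⊇ FOLLOW(R') = {$, a, b, d}. Thus FOLLOW(P) = {$, a, b, d}.
FOLLOW(R): in Q->R, the suffix after R is empty, so FOLLOW(R) ⊇ FOLLOW(Q) = {$, a, b, d}. Thus FOLLOW(R) = {$, a, b, d}.
FOLLOW(Q): in P'->Q, the suffix after Q is empty, so FOLLOW(Q) ⊇ FOLLOW(P') = {$, a, b, d}. Thus FOLLOW(Q) = {$, a, b, d}.
FOLLOW(P'): in R'->P', the suffix after P' is empty, so FOLLOW(P') ⊇ FOLLOW(R') = {$, a, b, d}. Thus FOLLOW(P') = {$, a, b, d}.
FOLLOW(R'): in P->e c R', the suffix after R' is empty, so FOLLOW(R') ⊇ FOLLOW(P) = {$, a, b, d}; in P'->R' R' (occurrence 1), R' is followed by R' with FIRST {ε, a, b, d}; in P'->R' R' (occurrence 1), the suffix after R' is nullable, so FOLLOW(R') ⊇ FOLLOW(P') = {$, a, b, d}; in P'->R' R' (occurrence 2), the suffix after R' is empty, so FOLLOW(R') ⊇ FOLLOW(P') = {$, a, b, d}. Thus FOLLOW(R') = {$, a, b, d}.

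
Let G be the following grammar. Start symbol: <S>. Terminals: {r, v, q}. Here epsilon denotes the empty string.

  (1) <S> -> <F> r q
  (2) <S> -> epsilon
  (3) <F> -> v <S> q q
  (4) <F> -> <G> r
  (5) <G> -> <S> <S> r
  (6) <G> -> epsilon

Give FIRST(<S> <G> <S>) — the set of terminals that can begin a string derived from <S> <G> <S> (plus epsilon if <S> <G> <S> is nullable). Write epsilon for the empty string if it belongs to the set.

FIRST(<S>): from <S>-><F> r q we get {r, v}; from <S>->epsilon we get {epsilon}. So FIRST(<S>) = {epsilon, r, v}.
FIRST(<G>): from <G>-><S> <S> r we get {r, v}; from <G>->epsilon we get {epsilon}. So FIRST(<G>) = {epsilon, r, v}.
FIRST(<F>): from <F>->v <S> q q we get {v}; from <F>-><G> r we get {r, v}. So FIRST(<F>) = {r, v}.
FIRST(<S> <G> <S>): take FIRST of each symbol in turn, carrying on past any symbol whose FIRST contains epsilon; result {epsilon, r, v}.

{epsilon, r, v}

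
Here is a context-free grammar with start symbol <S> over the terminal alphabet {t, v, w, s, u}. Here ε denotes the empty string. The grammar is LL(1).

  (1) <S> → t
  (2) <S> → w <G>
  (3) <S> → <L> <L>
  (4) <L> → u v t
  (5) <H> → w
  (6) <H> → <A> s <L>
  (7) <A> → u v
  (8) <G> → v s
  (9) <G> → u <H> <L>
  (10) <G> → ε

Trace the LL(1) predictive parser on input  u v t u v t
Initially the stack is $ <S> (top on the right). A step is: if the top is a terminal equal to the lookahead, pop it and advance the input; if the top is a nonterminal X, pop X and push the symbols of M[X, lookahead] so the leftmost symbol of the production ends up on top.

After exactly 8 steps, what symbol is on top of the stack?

t

step 1: stack=$ <S>  input=u v t u v t $  — expand <S> → <L> <L>
step 2: stack=$ <L> <L>  input=u v t u v t $  — expand <L> → u v t
step 3: stack=$ <L> t v u  input=u v t u v t $  — match u
step 4: stack=$ <L> t v  input=v t u v t $  — match v
step 5: stack=$ <L> t  input=t u v t $  — match t
step 6: stack=$ <L>  input=u v t $  — expand <L> → u v t
step 7: stack=$ t v u  input=u v t $  — match u
step 8: stack=$ t v  input=v t $  — match v
Stack after step 8: $ t (top = t).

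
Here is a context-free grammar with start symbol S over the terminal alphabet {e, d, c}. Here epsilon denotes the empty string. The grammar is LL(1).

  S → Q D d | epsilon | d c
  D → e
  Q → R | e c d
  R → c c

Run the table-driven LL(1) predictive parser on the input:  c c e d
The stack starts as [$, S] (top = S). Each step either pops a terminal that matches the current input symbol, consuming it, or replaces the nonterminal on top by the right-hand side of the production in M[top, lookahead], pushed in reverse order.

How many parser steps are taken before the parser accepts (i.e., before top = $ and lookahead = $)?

8

step 1: stack=$ S  input=c c e d $  — expand S → Q D d
step 2: stack=$ d D Q  input=c c e d $  — expand Q → R
step 3: stack=$ d D R  input=c c e d $  — expand R → c c
step 4: stack=$ d D c c  input=c c e d $  — match c
step 5: stack=$ d D c  input=c e d $  — match c
step 6: stack=$ d D  input=e d $  — expand D → e
step 7: stack=$ d e  input=e d $  — match e
step 8: stack=$ d  input=d $  — match d
Accept reached after 8 steps.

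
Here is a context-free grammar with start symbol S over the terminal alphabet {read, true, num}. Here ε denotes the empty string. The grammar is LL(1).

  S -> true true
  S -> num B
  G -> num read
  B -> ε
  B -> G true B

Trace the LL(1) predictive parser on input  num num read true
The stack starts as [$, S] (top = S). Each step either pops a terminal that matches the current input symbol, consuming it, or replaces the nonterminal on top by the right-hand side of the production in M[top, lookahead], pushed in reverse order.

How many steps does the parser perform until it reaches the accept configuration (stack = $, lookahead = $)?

8

step 1: stack=$ S  input=num num read true $  — expand S -> num B
step 2: stack=$ B num  input=num num read true $  — match num
step 3: stack=$ B  input=num read true $  — expand B -> G true B
step 4: stack=$ B true G  input=num read true $  — expand G -> num read
step 5: stack=$ B true read num  input=num read true $  — match num
step 6: stack=$ B true read  input=read true $  — match read
step 7: stack=$ B true  input=true $  — match true
step 8: stack=$ B  input=$  — expand B -> ε
Accept reached after 8 steps.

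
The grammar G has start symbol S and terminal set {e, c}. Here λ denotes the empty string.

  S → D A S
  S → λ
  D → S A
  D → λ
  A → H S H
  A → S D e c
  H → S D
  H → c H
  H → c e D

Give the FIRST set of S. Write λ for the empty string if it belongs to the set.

FIRST(S): from S→D A S we get {λ, c, e}; from S→λ we get {λ}. So FIRST(S) = {λ, c, e}.
FIRST(D): from D→S A we get {λ, c, e}; from D→λ we get {λ}. So FIRST(D) = {λ, c, e}.
FIRST(H): from H→S D we get {λ, c, e}; from H→c H we get {c}; from H→c e D we get {c}. So FIRST(H) = {λ, c, e}.
FIRST(A): from A→H S H we get {λ, c, e}; from A→S D e c we get {c, e}. So FIRST(A) = {λ, c, e}.

{λ, c, e}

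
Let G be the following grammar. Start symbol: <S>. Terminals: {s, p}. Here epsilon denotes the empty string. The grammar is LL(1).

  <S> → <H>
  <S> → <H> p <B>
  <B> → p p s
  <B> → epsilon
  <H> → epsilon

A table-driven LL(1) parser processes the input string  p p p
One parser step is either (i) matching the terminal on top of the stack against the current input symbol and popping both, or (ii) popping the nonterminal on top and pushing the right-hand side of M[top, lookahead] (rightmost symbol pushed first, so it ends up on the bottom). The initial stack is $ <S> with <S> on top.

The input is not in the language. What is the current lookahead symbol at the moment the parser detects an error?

step 1: stack=$ <S>  input=p p p $  — expand <S> → <H> p <B>
step 2: stack=$ <B> p <H>  input=p p p $  — expand <H> → epsilon
step 3: stack=$ <B> p  input=p p p $  — match p
step 4: stack=$ <B>  input=p p $  — expand <B> → p p s
step 5: stack=$ s p p  input=p p $  — match p
step 6: stack=$ s p  input=p $  — match p
step 7: stack=$ s  input=$  — error: top is terminal s but lookahead is $

$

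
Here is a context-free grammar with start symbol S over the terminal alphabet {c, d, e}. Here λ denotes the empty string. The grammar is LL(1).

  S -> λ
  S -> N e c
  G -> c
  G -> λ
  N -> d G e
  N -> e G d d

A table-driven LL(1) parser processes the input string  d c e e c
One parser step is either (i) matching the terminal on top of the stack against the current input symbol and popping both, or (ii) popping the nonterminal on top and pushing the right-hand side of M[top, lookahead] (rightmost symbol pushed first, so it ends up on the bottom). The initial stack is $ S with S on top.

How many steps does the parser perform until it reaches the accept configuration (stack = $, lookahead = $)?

     Stack        Input        Action
  1  $ S          d c e e c $  expand S -> N e c
  2  $ c e N      d c e e c $  expand N -> d G e
  3  $ c e e G d  d c e e c $  match d
  4  $ c e e G    c e e c $    expand G -> c
  5  $ c e e c    c e e c $    match c
  6  $ c e e      e e c $      match e
  7  $ c e        e c $        match e
  8  $ c          c $          match c
Accept reached after 8 steps.

8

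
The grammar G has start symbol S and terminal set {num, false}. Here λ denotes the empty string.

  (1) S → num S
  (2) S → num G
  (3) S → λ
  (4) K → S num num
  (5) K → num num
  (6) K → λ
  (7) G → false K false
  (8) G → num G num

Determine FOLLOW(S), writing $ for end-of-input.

FIRST(S): from S→num S we get {num}; from S→num G we get {num}; from S→λ we get {λ}. So FIRST(S) = {λ, num}.
FIRST(G): from G→false K false we get {false}; from G→num G num we get {num}. So FIRST(G) = {false, num}.
FIRST(K): from K→S num num we get {num}; from K→num num we get {num}; from K→λ we get {λ}. So FIRST(K) = {λ, num}.
FOLLOW(S) includes $ since S is the start symbol.
FOLLOW(S): in S→num S, the suffix after S is empty (adds nothing new); in K→S num num, S is followed by num num with FIRST {num}. Thus FOLLOW(S) = {$, num}.
FOLLOW(K): in G→false K false, K is followed by false with FIRST {false}. Thus FOLLOW(K) = {false}.
FOLLOW(G): in S→num G, the suffix after G is empty, so FOLLOW(G) ⊇ FOLLOW(S) = {$, num}; in G→num G num, G is followed by num with FIRST {num}. Thus FOLLOW(G) = {$, num}.

{$, num}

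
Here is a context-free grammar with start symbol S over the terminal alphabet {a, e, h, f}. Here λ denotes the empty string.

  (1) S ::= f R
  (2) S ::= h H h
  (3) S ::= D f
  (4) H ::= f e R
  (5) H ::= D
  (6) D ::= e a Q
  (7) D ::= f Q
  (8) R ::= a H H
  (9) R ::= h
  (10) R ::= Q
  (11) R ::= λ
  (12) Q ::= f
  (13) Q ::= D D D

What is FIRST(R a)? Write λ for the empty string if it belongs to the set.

FIRST(D): from D::=e a Q we get {e}; from D::=f Q we get {f}. So FIRST(D) = {e, f}.
FIRST(S): from S::=f R we get {f}; from S::=h H h we get {h}; from S::=D f we get {e, f}. So FIRST(S) = {e, f, h}.
FIRST(H): from H::=f e R we get {f}; from H::=D we get {e, f}. So FIRST(H) = {e, f}.
FIRST(Q): from Q::=f we get {f}; from Q::=D D D we get {e, f}. So FIRST(Q) = {e, f}.
FIRST(R): from R::=a H H we get {a}; from R::=h we get {h}; from R::=Q we get {e, f}; from R::=λ we get {λ}. So FIRST(R) = {λ, a, e, f, h}.
FIRST(R a): take FIRST of each symbol in turn, carrying on past any symbol whose FIRST contains λ; result {a, e, f, h}.

{a, e, f, h}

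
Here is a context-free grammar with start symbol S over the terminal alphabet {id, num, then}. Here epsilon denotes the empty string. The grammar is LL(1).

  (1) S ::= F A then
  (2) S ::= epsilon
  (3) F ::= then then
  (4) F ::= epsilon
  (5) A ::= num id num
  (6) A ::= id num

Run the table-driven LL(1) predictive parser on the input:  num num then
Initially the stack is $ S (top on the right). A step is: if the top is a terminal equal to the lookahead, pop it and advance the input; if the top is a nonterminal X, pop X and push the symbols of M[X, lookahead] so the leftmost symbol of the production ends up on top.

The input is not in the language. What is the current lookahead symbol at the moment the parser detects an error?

     Stack              Input           Action
  1  $ S                num num then $  expand S ::= F A then
  2  $ then A F         num num then $  expand F ::= epsilon
  3  $ then A           num num then $  expand A ::= num id num
  4  $ then num id num  num num then $  match num
  5  $ then num id      num then $      error: top is terminal id but lookahead is num

num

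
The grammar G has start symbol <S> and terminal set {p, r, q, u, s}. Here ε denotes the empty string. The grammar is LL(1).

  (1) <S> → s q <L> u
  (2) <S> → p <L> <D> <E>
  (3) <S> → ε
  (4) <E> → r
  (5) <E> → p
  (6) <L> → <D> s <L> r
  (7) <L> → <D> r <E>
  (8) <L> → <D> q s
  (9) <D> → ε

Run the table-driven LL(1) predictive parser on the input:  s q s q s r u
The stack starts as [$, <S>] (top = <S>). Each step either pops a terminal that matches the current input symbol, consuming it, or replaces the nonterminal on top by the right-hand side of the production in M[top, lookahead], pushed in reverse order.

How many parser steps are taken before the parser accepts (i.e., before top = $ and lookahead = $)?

12

step 1: stack=$ <S>  input=s q s q s r u $  — expand <S> → s q <L> u
step 2: stack=$ u <L> q s  input=s q s q s r u $  — match s
step 3: stack=$ u <L> q  input=q s q s r u $  — match q
step 4: stack=$ u <L>  input=s q s r u $  — expand <L> → <D> s <L> r
step 5: stack=$ u r <L> s <D>  input=s q s r u $  — expand <D> → ε
step 6: stack=$ u r <L> s  input=s q s r u $  — match s
step 7: stack=$ u r <L>  input=q s r u $  — expand <L> → <D> q s
step 8: stack=$ u r s q <D>  input=q s r u $  — expand <D> → ε
step 9: stack=$ u r s q  input=q s r u $  — match q
step 10: stack=$ u r s  input=s r u $  — match s
step 11: stack=$ u r  input=r u $  — match r
step 12: stack=$ u  input=u $  — match u
Accept reached after 12 steps.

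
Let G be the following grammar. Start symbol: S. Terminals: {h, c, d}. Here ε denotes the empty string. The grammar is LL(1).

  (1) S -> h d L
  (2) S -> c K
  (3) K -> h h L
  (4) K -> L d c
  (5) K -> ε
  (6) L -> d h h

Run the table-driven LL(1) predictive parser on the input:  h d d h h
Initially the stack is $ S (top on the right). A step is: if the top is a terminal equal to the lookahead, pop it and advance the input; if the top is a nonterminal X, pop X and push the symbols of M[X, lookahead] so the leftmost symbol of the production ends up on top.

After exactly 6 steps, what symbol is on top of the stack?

     Stack    Input        Action
  1  $ S      h d d h h $  expand S -> h d L
  2  $ L d h  h d d h h $  match h
  3  $ L d    d d h h $    match d
  4  $ L      d h h $      expand L -> d h h
  5  $ h h d  d h h $      match d
  6  $ h h    h h $        match h
Stack after step 6: $ h (top = h).

h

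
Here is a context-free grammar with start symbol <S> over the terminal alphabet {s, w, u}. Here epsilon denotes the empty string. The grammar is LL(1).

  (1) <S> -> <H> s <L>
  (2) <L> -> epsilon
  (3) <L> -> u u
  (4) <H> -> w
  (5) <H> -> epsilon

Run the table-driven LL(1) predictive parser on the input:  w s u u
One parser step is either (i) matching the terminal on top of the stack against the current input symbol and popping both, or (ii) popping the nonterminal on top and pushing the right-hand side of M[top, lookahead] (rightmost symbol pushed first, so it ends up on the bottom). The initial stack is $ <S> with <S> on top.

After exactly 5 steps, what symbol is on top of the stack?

u

step 1: stack=$ <S>  input=w s u u $  — expand <S> -> <H> s <L>
step 2: stack=$ <L> s <H>  input=w s u u $  — expand <H> -> w
step 3: stack=$ <L> s w  input=w s u u $  — match w
step 4: stack=$ <L> s  input=s u u $  — match s
step 5: stack=$ <L>  input=u u $  — expand <L> -> u u
Stack after step 5: $ u u (top = u).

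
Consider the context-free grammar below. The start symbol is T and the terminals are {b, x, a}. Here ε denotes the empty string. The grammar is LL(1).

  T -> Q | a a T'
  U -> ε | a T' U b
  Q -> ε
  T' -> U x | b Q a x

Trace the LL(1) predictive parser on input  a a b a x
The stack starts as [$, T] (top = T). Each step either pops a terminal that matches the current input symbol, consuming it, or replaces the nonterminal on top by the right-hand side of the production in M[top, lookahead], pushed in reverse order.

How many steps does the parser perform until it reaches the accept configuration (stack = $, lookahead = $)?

8

step 1: stack=$ T  input=a a b a x $  — expand T -> a a T'
step 2: stack=$ T' a a  input=a a b a x $  — match a
step 3: stack=$ T' a  input=a b a x $  — match a
step 4: stack=$ T'  input=b a x $  — expand T' -> b Q a x
step 5: stack=$ x a Q b  input=b a x $  — match b
step 6: stack=$ x a Q  input=a x $  — expand Q -> ε
step 7: stack=$ x a  input=a x $  — match a
step 8: stack=$ x  input=x $  — match x
Accept reached after 8 steps.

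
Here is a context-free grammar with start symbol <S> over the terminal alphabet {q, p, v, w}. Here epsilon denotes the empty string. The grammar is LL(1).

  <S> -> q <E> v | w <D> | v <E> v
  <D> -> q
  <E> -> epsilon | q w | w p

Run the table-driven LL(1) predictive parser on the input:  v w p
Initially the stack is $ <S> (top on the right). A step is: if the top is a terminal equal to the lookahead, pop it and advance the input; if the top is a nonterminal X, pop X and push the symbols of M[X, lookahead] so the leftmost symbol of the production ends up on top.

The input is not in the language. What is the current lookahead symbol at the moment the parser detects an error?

$

     Stack      Input    Action
  1  $ <S>      v w p $  expand <S> -> v <E> v
  2  $ v <E> v  v w p $  match v
  3  $ v <E>    w p $    expand <E> -> w p
  4  $ v p w    w p $    match w
  5  $ v p      p $      match p
  6  $ v        $        error: top is terminal v but lookahead is $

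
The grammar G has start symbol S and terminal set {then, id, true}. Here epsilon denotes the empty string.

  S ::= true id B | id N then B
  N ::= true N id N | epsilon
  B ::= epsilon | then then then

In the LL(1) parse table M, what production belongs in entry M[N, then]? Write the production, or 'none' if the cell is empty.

FIRST(S) = {id, true}
FIRST(N) = {epsilon, true}
FIRST(B) = {epsilon, then}
FOLLOW(S) includes $ since S is the start symbol.
FOLLOW(N): in S::=id N then B, N is followed by then B with FIRST {then}; in N::=true N id N (occurrence 1), N is followed by id N with FIRST {id}; in N::=true N id N (occurrence 2), the suffix after N is empty (adds nothing new). Thus FOLLOW(N) = {id, then}.
For N ::= true N id N: FIRST(true N id N) = {true}, so it goes in M[N, t] for t ∈ {true}.
For N ::= epsilon: FIRST(epsilon) = {epsilon}, so it goes in M[N, t] for t ∈ {}; since epsilon ∈ FIRST, also for every t ∈ FOLLOW(N) = {id, then}.

N ::= epsilon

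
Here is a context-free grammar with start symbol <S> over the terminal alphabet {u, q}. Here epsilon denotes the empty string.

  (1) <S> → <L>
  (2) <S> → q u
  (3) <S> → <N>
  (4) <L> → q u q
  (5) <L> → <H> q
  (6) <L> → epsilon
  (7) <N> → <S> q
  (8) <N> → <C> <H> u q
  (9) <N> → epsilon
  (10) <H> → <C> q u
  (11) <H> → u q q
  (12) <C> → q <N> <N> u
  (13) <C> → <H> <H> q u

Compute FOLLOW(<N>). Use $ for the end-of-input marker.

{$, q, u}

FIRST(<S>) = {epsilon, q, u}  (via <L>, <N>)
FIRST(<L>) = {epsilon, q, u}  (via <H> q)
FIRST(<N>) = {epsilon, q, u}  (via <S> q, <C> <H> u q)
FIRST(<H>) = {q, u}  (via <C> q u)
FIRST(<C>) = {q, u}  (via <H> <H> q u)
FOLLOW(<S>) includes $ since <S> is the start symbol.
FOLLOW(<S>): in <N>→<S> q, <S> is followed by q with FIRST {q}. Thus FOLLOW(<S>) = {$, q}.
FOLLOW(<L>): in <S>→<L>, the suffix after <L> is empty, so FOLLOW(<L>) ⊇ FOLLOW(<S>) = {$, q}. Thus FOLLOW(<L>) = {$, q}.
FOLLOW(<N>): in <S>→<N>, the suffix after <N> is empty, so FOLLOW(<N>) ⊇ FOLLOW(<S>) = {$, q}; in <C>→q <N> <N> u (occurrence 1), <N> is followed by <N> u with FIRST {q, u}; in <C>→q <N> <N> u (occurrence 2), <N> is followed by u with FIRST {u}. Thus FOLLOW(<N>) = {$, q, u}.
FOLLOW(<H>): in <L>→<H> q, <H> is followed by q with FIRST {q}; in <N>→<C> <H> u q, <H> is followed by u q with FIRST {u}; in <C>→<H> <H> q u (occurrence 1), <H> is followed by <H> q u with FIRST {q, u}; in <C>→<H> <H> q u (occurrence 2), <H> is followed by q u with FIRST {q}. Thus FOLLOW(<H>) = {q, u}.
FOLLOW(<C>): in <N>→<C> <H> u q, <C> is followed by <H> u q with FIRST {q, u}; in <H>→<C> q u, <C> is followed by q u with FIRST {q}. Thus FOLLOW(<C>) = {q, u}.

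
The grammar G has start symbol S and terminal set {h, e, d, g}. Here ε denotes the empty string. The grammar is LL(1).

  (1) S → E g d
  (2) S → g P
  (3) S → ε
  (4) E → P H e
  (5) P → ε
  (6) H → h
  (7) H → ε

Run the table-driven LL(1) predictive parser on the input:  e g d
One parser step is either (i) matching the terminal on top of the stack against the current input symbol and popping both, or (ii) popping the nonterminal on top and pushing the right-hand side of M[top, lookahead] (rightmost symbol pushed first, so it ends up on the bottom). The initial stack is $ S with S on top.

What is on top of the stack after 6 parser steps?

step 1: stack=$ S  input=e g d $  — expand S → E g d
step 2: stack=$ d g E  input=e g d $  — expand E → P H e
step 3: stack=$ d g e H P  input=e g d $  — expand P → ε
step 4: stack=$ d g e H  input=e g d $  — expand H → ε
step 5: stack=$ d g e  input=e g d $  — match e
step 6: stack=$ d g  input=g d $  — match g
Stack after step 6: $ d (top = d).

d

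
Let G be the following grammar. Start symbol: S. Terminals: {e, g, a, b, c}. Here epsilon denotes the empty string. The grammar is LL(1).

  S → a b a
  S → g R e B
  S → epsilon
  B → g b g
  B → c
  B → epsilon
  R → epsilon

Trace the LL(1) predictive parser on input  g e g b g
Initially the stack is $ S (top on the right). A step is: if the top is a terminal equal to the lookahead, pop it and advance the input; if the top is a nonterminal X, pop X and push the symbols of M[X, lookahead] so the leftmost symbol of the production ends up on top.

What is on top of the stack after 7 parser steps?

     Stack      Input        Action
  1  $ S        g e g b g $  expand S → g R e B
  2  $ B e R g  g e g b g $  match g
  3  $ B e R    e g b g $    expand R → epsilon
  4  $ B e      e g b g $    match e
  5  $ B        g b g $      expand B → g b g
  6  $ g b g    g b g $      match g
  7  $ g b      b g $        match b
Stack after step 7: $ g (top = g).

g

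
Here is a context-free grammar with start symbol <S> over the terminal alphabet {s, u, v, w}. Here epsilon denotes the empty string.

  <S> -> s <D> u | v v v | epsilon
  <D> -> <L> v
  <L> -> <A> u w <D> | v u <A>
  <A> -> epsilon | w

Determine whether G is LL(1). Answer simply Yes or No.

Yes

FIRST(<S>) = {epsilon, s, v}
FIRST(<D>) = {u, v, w}
FIRST(<L>) = {u, v, w}
FIRST(<A>) = {epsilon, w}
FOLLOW(<S>) = {$}
FOLLOW(<D>) = {u, v}
FOLLOW(<L>) = {v}
FOLLOW(<A>) = {u, v}
Each cell of M receives at most one production.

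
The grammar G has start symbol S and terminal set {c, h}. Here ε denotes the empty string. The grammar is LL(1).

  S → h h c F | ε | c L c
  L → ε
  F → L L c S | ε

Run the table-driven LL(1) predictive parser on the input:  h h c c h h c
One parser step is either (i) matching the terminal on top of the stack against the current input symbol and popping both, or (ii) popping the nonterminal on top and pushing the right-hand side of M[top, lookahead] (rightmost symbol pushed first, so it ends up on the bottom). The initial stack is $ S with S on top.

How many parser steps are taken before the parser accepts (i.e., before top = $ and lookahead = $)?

13

      Stack      Input            Action
   1  $ S        h h c c h h c $  expand S → h h c F
   2  $ F c h h  h h c c h h c $  match h
   3  $ F c h    h c c h h c $    match h
   4  $ F c      c c h h c $      match c
   5  $ F        c h h c $        expand F → L L c S
   6  $ S c L L  c h h c $        expand L → ε
   7  $ S c L    c h h c $        expand L → ε
   8  $ S c      c h h c $        match c
   9  $ S        h h c $          expand S → h h c F
  10  $ F c h h  h h c $          match h
  11  $ F c h    h c $            match h
  12  $ F c      c $              match c
  13  $ F        $                expand F → ε
Accept reached after 13 steps.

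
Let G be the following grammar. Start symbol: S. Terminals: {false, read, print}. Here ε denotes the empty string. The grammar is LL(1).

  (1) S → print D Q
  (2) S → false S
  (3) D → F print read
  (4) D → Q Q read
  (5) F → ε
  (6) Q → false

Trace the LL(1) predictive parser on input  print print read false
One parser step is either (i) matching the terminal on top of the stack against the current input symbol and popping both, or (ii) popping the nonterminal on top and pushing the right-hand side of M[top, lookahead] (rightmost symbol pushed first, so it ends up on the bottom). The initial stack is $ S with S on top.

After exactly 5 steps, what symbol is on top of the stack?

     Stack             Input                     Action
  1  $ S               print print read false $  expand S → print D Q
  2  $ Q D print       print print read false $  match print
  3  $ Q D             print read false $        expand D → F print read
  4  $ Q read print F  print read false $        expand F → ε
  5  $ Q read print    print read false $        match print
Stack after step 5: $ Q read (top = read).

read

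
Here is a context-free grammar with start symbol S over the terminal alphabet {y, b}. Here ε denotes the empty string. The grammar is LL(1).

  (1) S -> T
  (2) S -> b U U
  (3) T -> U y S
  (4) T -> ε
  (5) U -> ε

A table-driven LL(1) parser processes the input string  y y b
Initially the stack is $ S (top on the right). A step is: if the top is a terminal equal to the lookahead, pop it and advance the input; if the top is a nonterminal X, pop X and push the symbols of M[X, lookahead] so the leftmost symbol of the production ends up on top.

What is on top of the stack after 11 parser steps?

U

      Stack    Input    Action
   1  $ S      y y b $  expand S -> T
   2  $ T      y y b $  expand T -> U y S
   3  $ S y U  y y b $  expand U -> ε
   4  $ S y    y y b $  match y
   5  $ S      y b $    expand S -> T
   6  $ T      y b $    expand T -> U y S
   7  $ S y U  y b $    expand U -> ε
   8  $ S y    y b $    match y
   9  $ S      b $      expand S -> b U U
  10  $ U U b  b $      match b
  11  $ U U    $        expand U -> ε
Stack after step 11: $ U (top = U).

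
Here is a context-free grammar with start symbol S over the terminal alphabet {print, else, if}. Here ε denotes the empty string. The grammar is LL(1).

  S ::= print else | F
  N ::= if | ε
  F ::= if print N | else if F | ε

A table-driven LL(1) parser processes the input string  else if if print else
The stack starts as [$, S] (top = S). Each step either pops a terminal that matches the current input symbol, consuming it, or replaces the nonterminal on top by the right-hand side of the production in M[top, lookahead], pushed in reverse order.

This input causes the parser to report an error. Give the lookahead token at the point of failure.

     Stack         Input                    Action
  1  $ S           else if if print else $  expand S ::= F
  2  $ F           else if if print else $  expand F ::= else if F
  3  $ F if else   else if if print else $  match else
  4  $ F if        if if print else $       match if
  5  $ F           if print else $          expand F ::= if print N
  6  $ N print if  if print else $          match if
  7  $ N print     print else $             match print
  8  $ N           else $                   error: M[N, else] is empty

else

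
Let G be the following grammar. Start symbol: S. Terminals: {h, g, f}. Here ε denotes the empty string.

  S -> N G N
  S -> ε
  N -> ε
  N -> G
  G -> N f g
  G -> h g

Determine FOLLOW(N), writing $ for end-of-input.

FIRST(S) = {ε, f, h}  (via N G N)
FIRST(N) = {ε, f, h}  (via G)
FIRST(G) = {f, h}  (via N f g)
FOLLOW(S) includes $ since S is the start symbol.
FOLLOW(S): S appears on no right-hand side. Thus FOLLOW(S) = {$}.
FOLLOW(N): in S->N G N (occurrence 1), N is followed by G N with FIRST {f, h}; in S->N G N (occurrence 2), the suffix after N is empty, so FOLLOW(N) ⊇ FOLLOW(S) = {$}; in G->N f g, N is followed by f g with FIRST {f}. Thus FOLLOW(N) = {$, f, h}.
FOLLOW(G): in S->N G N, G is followed by N with FIRST {ε, f, h}; in S->N G N, the suffix after G is nullable, so FOLLOW(G) ⊇ FOLLOW(S) = {$}; in N->G, the suffix after G is empty, so FOLLOW(G) ⊇ FOLLOW(N) = {$, f, h}. Thus FOLLOW(G) = {$, f, h}.

{$, f, h}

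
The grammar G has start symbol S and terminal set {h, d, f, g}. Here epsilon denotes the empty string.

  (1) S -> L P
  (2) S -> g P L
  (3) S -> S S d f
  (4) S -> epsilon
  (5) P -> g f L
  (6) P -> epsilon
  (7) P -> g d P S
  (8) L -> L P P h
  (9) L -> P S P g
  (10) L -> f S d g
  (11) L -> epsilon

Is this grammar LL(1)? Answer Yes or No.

No

FIRST(S) = {epsilon, d, f, g, h}
FIRST(P) = {epsilon, g}
FIRST(L) = {epsilon, d, f, g, h}
FOLLOW(S) = {$, d, f, g, h}
FOLLOW(P) = {$, d, f, g, h}
FOLLOW(L) = {$, d, f, g, h}
Cell M[L, d] receives both L -> L P P h and L -> P S P g and L -> epsilon — the grammar is not LL(1).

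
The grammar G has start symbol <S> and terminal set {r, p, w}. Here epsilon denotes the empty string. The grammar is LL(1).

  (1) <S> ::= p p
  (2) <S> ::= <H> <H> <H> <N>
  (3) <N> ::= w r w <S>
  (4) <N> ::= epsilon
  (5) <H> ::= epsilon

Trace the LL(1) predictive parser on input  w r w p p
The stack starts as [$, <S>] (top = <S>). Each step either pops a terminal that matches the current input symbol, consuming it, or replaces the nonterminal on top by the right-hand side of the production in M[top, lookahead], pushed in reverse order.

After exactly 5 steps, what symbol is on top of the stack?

w

step 1: stack=$ <S>  input=w r w p p $  — expand <S> ::= <H> <H> <H> <N>
step 2: stack=$ <N> <H> <H> <H>  input=w r w p p $  — expand <H> ::= epsilon
step 3: stack=$ <N> <H> <H>  input=w r w p p $  — expand <H> ::= epsilon
step 4: stack=$ <N> <H>  input=w r w p p $  — expand <H> ::= epsilon
step 5: stack=$ <N>  input=w r w p p $  — expand <N> ::= w r w <S>
Stack after step 5: $ <S> w r w (top = w).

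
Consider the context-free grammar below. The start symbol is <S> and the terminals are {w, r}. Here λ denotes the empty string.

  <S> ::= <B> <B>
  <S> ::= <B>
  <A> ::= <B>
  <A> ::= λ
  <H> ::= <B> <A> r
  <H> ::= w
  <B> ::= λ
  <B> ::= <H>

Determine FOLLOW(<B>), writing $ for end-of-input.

{$, r, w}

FIRST(<S>) = {λ, r, w}  (via <B> <B>, <B>)
FIRST(<A>) = {λ, r, w}  (via <B>)
FIRST(<H>) = {r, w}  (via <B> <A> r)
FIRST(<B>) = {λ, r, w}  (via <H>)
FOLLOW(<S>) includes $ since <S> is the start symbol.
FOLLOW(<S>): <S> appears on no right-hand side. Thus FOLLOW(<S>) = {$}.
FOLLOW(<A>): in <H>::=<B> <A> r, <A> is followed by r with FIRST {r}. Thus FOLLOW(<A>) = {r}.
FOLLOW(<B>): in <S>::=<B> <B> (occurrence 1), <B> is followed by <B> with FIRST {λ, r, w}; in <S>::=<B> <B> (occurrence 1), the suffix after <B> is nullable, so FOLLOW(<B>) ⊇ FOLLOW(<S>) = {$}; in <S>::=<B> <B> (occurrence 2), the suffix after <B> is empty, so FOLLOW(<B>) ⊇ FOLLOW(<S>) = {$}; in <S>::=<B>, the suffix after <B> is empty, so FOLLOW(<B>) ⊇ FOLLOW(<S>) = {$}; in <A>::=<B>, the suffix after <B> is empty, so FOLLOW(<B>) ⊇ FOLLOW(<A>) = {r}; in <H>::=<B> <A> r, <B> is followed by <A> r with FIRST {r, w}. Thus FOLLOW(<B>) = {$, r, w}.
FOLLOW(<H>): in <B>::=<H>, the suffix after <H> is empty, so FOLLOW(<H>) ⊇ FOLLOW(<B>) = {$, r, w}. Thus FOLLOW(<H>) = {$, r, w}.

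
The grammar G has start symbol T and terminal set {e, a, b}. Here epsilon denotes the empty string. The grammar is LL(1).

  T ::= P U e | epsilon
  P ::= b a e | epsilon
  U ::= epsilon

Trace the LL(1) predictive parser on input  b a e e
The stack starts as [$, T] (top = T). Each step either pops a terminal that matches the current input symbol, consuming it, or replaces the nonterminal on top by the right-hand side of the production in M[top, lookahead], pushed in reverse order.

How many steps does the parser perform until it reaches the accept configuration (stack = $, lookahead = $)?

7

     Stack        Input      Action
  1  $ T          b a e e $  expand T ::= P U e
  2  $ e U P      b a e e $  expand P ::= b a e
  3  $ e U e a b  b a e e $  match b
  4  $ e U e a    a e e $    match a
  5  $ e U e      e e $      match e
  6  $ e U        e $        expand U ::= epsilon
  7  $ e          e $        match e
Accept reached after 7 steps.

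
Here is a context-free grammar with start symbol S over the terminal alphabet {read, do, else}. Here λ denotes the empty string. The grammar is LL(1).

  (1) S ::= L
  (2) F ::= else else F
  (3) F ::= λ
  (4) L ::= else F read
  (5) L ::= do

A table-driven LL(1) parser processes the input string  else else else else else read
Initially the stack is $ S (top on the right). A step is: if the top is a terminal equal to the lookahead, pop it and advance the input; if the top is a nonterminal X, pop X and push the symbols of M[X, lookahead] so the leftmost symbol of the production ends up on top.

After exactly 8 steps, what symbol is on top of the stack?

else

     Stack               Input                            Action
  1  $ S                 else else else else else read $  expand S ::= L
  2  $ L                 else else else else else read $  expand L ::= else F read
  3  $ read F else       else else else else else read $  match else
  4  $ read F            else else else else read $       expand F ::= else else F
  5  $ read F else else  else else else else read $       match else
  6  $ read F else       else else else read $            match else
  7  $ read F            else else read $                 expand F ::= else else F
  8  $ read F else else  else else read $                 match else
Stack after step 8: $ read F else (top = else).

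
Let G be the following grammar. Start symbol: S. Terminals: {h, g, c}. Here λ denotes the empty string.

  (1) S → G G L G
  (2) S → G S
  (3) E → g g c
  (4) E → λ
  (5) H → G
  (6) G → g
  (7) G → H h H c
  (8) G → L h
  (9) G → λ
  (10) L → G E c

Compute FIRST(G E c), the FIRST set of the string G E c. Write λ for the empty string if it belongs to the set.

{c, g, h}

FIRST(E): from E→g g c we get {g}; from E→λ we get {λ}. So FIRST(E) = {λ, g}.
FIRST(S): from S→G G L G we get {c, g, h}; from S→G S we get {c, g, h}. So FIRST(S) = {c, g, h}.
FIRST(H): from H→G we get {λ, c, g, h}. So FIRST(H) = {λ, c, g, h}.
FIRST(G): from G→g we get {g}; from G→H h H c we get {c, g, h}; from G→L h we get {c, g, h}; from G→λ we get {λ}. So FIRST(G) = {λ, c, g, h}.
FIRST(L): from L→G E c we get {c, g, h}. So FIRST(L) = {c, g, h}.
FIRST(G E c): take FIRST of each symbol in turn, carrying on past any symbol whose FIRST contains λ; result {c, g, h}.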